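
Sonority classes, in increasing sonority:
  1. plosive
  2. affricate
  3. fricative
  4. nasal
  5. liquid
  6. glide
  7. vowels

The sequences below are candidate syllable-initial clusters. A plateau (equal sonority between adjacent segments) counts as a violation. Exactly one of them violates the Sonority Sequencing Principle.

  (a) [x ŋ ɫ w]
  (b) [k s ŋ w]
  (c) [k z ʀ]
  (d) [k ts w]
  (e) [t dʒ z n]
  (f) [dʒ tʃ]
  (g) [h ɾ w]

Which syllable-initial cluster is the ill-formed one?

f

(a) [x ŋ ɫ w]: profile 3-4-5-6 — obeys.
(b) [k s ŋ w]: profile 1-3-4-6 — obeys.
(c) [k z ʀ]: profile 1-3-5 — obeys.
(d) [k ts w]: profile 1-2-6 — obeys.
(e) [t dʒ z n]: profile 1-2-3-4 — obeys.
(f) [dʒ tʃ]: profile 2-2 — violates.
(g) [h ɾ w]: profile 3-5-6 — obeys.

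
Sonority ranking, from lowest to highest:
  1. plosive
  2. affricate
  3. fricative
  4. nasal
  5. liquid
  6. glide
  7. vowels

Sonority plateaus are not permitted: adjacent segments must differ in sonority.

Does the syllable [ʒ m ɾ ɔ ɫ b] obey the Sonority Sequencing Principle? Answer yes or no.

Onset: /ʒ/ is a fricative (sonority 3), /m/ is a nasal (sonority 4), /ɾ/ is a liquid (sonority 5); then the nucleus /ɔ/ (sonority 7).
Onset profile 3-4-5-7 — rises to the nucleus.
Coda: /ɫ/ is a liquid (sonority 5), /b/ is a plosive (sonority 1).
Coda profile 7-5-1 — falls from the nucleus.

yes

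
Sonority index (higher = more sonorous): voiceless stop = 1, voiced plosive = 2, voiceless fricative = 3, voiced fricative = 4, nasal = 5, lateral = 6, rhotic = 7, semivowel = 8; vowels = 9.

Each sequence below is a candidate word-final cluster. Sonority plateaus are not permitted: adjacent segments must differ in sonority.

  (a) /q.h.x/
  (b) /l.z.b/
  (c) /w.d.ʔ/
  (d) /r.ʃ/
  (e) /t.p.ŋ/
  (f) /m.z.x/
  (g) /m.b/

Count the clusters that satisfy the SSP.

(a) 1-3-3 → violates
(b) 6-4-2 → obeys
(c) 8-2-1 → obeys
(d) 7-3 → obeys
(e) 1-1-5 → violates
(f) 5-4-3 → obeys
(g) 5-2 → obeys

5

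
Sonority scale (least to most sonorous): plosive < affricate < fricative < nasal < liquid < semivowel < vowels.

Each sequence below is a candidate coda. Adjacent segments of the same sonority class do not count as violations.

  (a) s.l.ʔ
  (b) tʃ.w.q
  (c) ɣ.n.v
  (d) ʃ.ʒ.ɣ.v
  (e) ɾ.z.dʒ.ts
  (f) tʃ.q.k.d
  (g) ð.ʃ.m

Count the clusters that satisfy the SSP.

3

(a) 3-5-1 → violates
(b) 2-6-1 → violates
(c) 3-4-3 → violates
(d) 3-3-3-3 → obeys
(e) 5-3-2-2 → obeys
(f) 2-1-1-1 → obeys
(g) 3-3-4 → violates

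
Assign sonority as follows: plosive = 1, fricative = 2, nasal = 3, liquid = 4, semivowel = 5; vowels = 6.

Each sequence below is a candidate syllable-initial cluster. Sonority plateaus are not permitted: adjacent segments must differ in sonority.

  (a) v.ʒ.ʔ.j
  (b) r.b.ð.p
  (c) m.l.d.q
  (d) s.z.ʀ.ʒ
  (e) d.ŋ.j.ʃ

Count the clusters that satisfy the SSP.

(a) sonority 2-2-1-5: ill-formed.
(b) sonority 4-1-2-1: ill-formed.
(c) sonority 3-4-1-1: ill-formed.
(d) sonority 2-2-4-2: ill-formed.
(e) sonority 1-3-5-2: ill-formed.

0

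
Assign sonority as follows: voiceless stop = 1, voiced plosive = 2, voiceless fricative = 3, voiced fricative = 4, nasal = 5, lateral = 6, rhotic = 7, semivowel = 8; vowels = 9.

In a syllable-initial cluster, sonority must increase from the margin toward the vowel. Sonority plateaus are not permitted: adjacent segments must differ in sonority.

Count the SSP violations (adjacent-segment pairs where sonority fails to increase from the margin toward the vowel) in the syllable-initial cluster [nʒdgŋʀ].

/n/ is a nasal (sonority 5).
/ʒ/ is a voiced fricative (sonority 4).
/d/ is a voiced plosive (sonority 2).
/g/ is a voiced plosive (sonority 2).
/ŋ/ is a nasal (sonority 5).
/ʀ/ is a rhotic (sonority 7).
/n/→/ʒ/: 5→4 (does not rise) — violation.
/ʒ/→/d/: 4→2 (does not rise) — violation.
/d/→/g/: 2→2 (plateau) — violation.
/g/→/ŋ/: 2→5 (rises) — ok.
/ŋ/→/ʀ/: 5→7 (rises) — ok.

3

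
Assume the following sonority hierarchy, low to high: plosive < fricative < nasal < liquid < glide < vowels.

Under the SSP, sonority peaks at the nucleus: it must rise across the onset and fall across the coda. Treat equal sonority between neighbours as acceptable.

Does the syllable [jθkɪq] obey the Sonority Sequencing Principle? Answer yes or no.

no

Onset: /j/ is a glide (sonority 5), /θ/ is a fricative (sonority 2), /k/ is a plosive (sonority 1); then the nucleus /ɪ/ (sonority 6).
Onset profile 5-2-1-6 — does not rise throughout.
Coda: /q/ is a plosive (sonority 1).
Coda profile 6-1 — falls from the nucleus.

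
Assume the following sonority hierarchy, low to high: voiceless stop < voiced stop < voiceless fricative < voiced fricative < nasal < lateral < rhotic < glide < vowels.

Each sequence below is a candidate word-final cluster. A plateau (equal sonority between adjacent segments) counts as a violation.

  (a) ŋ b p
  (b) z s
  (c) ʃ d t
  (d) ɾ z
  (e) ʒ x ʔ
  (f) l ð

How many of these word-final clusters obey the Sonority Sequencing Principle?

6

(a) 5-2-1 → obeys
(b) 4-3 → obeys
(c) 3-2-1 → obeys
(d) 7-4 → obeys
(e) 4-3-1 → obeys
(f) 6-4 → obeys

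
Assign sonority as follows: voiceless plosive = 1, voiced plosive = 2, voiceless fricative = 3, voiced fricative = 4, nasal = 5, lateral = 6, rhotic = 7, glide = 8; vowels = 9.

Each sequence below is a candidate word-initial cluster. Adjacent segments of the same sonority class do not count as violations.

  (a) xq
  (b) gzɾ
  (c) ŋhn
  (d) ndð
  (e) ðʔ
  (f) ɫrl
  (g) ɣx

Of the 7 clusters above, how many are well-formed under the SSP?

1

(a) xq: profile 3-1 — violates.
(b) gzɾ: profile 2-4-7 — obeys.
(c) ŋhn: profile 5-3-5 — violates.
(d) ndð: profile 5-2-4 — violates.
(e) ðʔ: profile 4-1 — violates.
(f) ɫrl: profile 6-7-6 — violates.
(g) ɣx: profile 4-3 — violates.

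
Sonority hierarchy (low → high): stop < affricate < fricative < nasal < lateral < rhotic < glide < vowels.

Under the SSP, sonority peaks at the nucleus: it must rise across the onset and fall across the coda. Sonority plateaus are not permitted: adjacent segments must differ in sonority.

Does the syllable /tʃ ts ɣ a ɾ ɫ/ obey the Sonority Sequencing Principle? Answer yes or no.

no

Onset: /tʃ/ is an affricate (sonority 2), /ts/ is an affricate (sonority 2), /ɣ/ is a fricative (sonority 3); then the nucleus /a/ (sonority 8).
Onset profile 2-2-3-8 — does not strictly rise throughout.
Coda: /ɾ/ is a rhotic (sonority 6), /ɫ/ is a lateral (sonority 5).
Coda profile 8-6-5 — falls from the nucleus.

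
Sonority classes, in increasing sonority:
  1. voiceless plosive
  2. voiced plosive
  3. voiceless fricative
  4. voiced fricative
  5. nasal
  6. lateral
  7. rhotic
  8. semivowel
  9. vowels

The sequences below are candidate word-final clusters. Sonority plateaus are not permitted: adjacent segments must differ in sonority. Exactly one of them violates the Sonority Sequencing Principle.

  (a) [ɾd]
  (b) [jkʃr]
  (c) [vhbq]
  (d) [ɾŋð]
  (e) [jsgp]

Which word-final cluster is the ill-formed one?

(a) 7-2 → obeys
(b) 8-1-3-7 → violates
(c) 4-3-2-1 → obeys
(d) 7-5-4 → obeys
(e) 8-3-2-1 → obeys

b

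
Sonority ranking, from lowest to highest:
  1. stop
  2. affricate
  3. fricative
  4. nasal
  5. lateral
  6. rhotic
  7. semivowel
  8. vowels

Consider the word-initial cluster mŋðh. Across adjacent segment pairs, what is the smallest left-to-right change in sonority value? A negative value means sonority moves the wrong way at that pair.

/m/ is a nasal (sonority 4).
/ŋ/ is a nasal (sonority 4).
/ð/ is a fricative (sonority 3).
/h/ is a fricative (sonority 3).
/m/→/ŋ/: change +0.
/ŋ/→/ð/: change -1.
/ð/→/h/: change +0.
Minimum = -1.

-1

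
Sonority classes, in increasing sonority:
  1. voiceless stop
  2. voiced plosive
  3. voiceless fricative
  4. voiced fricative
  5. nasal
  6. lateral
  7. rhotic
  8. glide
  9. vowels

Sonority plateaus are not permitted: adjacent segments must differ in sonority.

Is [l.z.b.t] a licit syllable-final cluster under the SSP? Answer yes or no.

/l/ — lateral, sonority 6.
/z/ — voiced fricative, sonority 4.
/b/ — voiced plosive, sonority 2.
/t/ — voiceless stop, sonority 1.
The profile 6-4-2-1 strictly falls, so the syllable-final cluster satisfies the SSP.

yes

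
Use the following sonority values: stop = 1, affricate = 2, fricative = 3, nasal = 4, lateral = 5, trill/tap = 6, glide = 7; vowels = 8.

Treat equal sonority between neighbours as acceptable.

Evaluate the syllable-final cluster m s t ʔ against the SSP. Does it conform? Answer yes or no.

yes

/m/: nasal = 4.
/s/: fricative = 3.
/t/: stop = 1.
/ʔ/: stop = 1.
The profile 4-3-1-1 is non-increasing (plateaus allowed), so the syllable-final cluster satisfies the SSP.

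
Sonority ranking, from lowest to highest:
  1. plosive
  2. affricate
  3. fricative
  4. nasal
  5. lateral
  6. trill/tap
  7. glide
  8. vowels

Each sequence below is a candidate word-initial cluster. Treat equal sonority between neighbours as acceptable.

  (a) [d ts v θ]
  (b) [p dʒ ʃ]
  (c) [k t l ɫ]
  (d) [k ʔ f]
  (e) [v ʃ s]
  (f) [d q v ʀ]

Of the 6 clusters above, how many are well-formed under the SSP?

6

(a) sonority 1-2-3-3: well-formed.
(b) sonority 1-2-3: well-formed.
(c) sonority 1-1-5-5: well-formed.
(d) sonority 1-1-3: well-formed.
(e) sonority 3-3-3: well-formed.
(f) sonority 1-1-3-6: well-formed.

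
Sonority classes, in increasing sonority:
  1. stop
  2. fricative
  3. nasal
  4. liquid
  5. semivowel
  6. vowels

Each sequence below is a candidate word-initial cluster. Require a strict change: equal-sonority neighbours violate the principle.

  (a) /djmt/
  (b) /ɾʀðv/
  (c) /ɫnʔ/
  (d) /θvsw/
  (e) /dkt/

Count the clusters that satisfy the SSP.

0

(a) sonority 1-5-3-1: ill-formed.
(b) sonority 4-4-2-2: ill-formed.
(c) sonority 4-3-1: ill-formed.
(d) sonority 2-2-2-5: ill-formed.
(e) sonority 1-1-1: ill-formed.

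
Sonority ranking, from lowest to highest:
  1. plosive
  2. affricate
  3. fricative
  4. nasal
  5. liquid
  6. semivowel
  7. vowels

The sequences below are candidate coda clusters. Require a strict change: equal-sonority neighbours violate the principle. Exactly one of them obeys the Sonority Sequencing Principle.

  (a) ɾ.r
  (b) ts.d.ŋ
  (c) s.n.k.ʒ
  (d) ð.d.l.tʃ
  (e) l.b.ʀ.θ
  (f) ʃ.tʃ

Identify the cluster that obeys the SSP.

f

(a) ɾ.r: profile 5-5 — violates.
(b) ts.d.ŋ: profile 2-1-4 — violates.
(c) s.n.k.ʒ: profile 3-4-1-3 — violates.
(d) ð.d.l.tʃ: profile 3-1-5-2 — violates.
(e) l.b.ʀ.θ: profile 5-1-5-3 — violates.
(f) ʃ.tʃ: profile 3-2 — obeys.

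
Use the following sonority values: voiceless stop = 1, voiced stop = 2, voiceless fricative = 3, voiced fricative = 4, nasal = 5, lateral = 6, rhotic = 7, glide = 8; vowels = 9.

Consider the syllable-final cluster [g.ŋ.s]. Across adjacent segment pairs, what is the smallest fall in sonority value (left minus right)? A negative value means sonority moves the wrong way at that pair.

/g/ — voiced stop, sonority 2.
/ŋ/ — nasal, sonority 5.
/s/ — voiceless fricative, sonority 3.
/g/→/ŋ/: change -3.
/ŋ/→/s/: change +2.
Minimum = -3.

-3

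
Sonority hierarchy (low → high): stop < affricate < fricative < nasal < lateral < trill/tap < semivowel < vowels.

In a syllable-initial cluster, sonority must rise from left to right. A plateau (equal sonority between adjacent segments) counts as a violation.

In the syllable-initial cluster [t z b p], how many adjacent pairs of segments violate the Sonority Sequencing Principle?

2

/t/: stop = 1.
/z/: fricative = 3.
/b/: stop = 1.
/p/: stop = 1.
/t/→/z/: 1→3 (rises) — ok.
/z/→/b/: 3→1 (does not rise) — violation.
/b/→/p/: 1→1 (plateau) — violation.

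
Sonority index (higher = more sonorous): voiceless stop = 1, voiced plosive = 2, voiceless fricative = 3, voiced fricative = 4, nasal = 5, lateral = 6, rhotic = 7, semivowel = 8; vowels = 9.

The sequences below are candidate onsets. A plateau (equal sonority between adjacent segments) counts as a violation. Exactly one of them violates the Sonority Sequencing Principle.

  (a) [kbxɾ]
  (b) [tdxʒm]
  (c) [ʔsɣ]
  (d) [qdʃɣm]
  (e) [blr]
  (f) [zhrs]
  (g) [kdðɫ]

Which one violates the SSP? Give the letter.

f

(a) sonority 1-2-3-7: well-formed.
(b) sonority 1-2-3-4-5: well-formed.
(c) sonority 1-3-4: well-formed.
(d) sonority 1-2-3-4-5: well-formed.
(e) sonority 2-6-7: well-formed.
(f) sonority 4-3-7-3: ill-formed.
(g) sonority 1-2-4-6: well-formed.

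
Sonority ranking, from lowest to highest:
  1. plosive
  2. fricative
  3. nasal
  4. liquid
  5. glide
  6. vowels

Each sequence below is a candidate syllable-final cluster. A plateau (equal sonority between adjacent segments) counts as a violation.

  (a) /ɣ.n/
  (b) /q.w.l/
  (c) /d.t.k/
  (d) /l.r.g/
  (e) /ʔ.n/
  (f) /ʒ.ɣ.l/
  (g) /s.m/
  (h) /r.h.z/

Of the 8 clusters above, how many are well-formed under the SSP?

(a) 2-3 → violates
(b) 1-5-4 → violates
(c) 1-1-1 → violates
(d) 4-4-1 → violates
(e) 1-3 → violates
(f) 2-2-4 → violates
(g) 2-3 → violates
(h) 4-2-2 → violates

0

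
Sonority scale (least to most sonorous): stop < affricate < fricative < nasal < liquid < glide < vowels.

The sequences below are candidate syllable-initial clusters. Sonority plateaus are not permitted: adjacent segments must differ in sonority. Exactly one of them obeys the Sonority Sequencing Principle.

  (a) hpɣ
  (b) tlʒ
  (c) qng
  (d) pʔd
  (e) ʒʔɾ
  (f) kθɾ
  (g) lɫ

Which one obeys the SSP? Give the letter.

f

(a) sonority 3-1-3: ill-formed.
(b) sonority 1-5-3: ill-formed.
(c) sonority 1-4-1: ill-formed.
(d) sonority 1-1-1: ill-formed.
(e) sonority 3-1-5: ill-formed.
(f) sonority 1-3-5: well-formed.
(g) sonority 5-5: ill-formed.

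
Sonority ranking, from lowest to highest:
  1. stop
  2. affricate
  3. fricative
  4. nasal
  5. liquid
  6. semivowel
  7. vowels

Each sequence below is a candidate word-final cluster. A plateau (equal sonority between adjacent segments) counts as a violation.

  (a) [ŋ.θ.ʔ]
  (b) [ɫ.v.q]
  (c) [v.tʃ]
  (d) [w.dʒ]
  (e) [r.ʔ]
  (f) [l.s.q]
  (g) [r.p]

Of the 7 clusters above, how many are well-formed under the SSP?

7

(a) sonority 4-3-1: well-formed.
(b) sonority 5-3-1: well-formed.
(c) sonority 3-2: well-formed.
(d) sonority 6-2: well-formed.
(e) sonority 5-1: well-formed.
(f) sonority 5-3-1: well-formed.
(g) sonority 5-1: well-formed.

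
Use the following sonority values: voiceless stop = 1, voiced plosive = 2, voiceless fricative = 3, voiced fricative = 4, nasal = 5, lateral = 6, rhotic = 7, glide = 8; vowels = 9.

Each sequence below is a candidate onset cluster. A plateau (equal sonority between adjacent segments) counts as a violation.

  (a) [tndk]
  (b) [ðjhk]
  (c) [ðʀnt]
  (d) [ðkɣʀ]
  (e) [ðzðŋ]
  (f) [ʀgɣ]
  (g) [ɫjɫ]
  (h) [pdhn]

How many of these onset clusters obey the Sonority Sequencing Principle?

1

(a) sonority 1-5-2-1: ill-formed.
(b) sonority 4-8-3-1: ill-formed.
(c) sonority 4-7-5-1: ill-formed.
(d) sonority 4-1-4-7: ill-formed.
(e) sonority 4-4-4-5: ill-formed.
(f) sonority 7-2-4: ill-formed.
(g) sonority 6-8-6: ill-formed.
(h) sonority 1-2-3-5: well-formed.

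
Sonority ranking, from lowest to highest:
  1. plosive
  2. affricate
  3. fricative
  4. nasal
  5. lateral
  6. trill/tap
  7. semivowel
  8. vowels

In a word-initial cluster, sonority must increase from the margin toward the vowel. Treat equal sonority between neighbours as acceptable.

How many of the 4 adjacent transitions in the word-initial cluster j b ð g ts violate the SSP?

2

/j/ — semivowel, sonority 7.
/b/ — plosive, sonority 1.
/ð/ — fricative, sonority 3.
/g/ — plosive, sonority 1.
/ts/ — affricate, sonority 2.
/j/→/b/: 7→1 (does not rise) — violation.
/b/→/ð/: 1→3 (rises) — ok.
/ð/→/g/: 3→1 (does not rise) — violation.
/g/→/ts/: 1→2 (rises) — ok.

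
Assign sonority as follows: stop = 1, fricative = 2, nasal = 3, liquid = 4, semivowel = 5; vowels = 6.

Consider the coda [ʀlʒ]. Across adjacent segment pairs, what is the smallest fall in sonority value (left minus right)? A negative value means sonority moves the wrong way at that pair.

/ʀ/: liquid = 4.
/l/: liquid = 4.
/ʒ/: fricative = 2.
/ʀ/→/l/: change +0.
/l/→/ʒ/: change +2.
Minimum = 0.

0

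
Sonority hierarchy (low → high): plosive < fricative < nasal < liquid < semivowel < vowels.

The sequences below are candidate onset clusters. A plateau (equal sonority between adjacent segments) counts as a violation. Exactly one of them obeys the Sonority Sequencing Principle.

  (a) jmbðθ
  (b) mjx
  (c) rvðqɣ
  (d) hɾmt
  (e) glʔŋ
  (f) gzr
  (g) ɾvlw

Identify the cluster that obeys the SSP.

(a) 5-3-1-2-2 → violates
(b) 3-5-2 → violates
(c) 4-2-2-1-2 → violates
(d) 2-4-3-1 → violates
(e) 1-4-1-3 → violates
(f) 1-2-4 → obeys
(g) 4-2-4-5 → violates

f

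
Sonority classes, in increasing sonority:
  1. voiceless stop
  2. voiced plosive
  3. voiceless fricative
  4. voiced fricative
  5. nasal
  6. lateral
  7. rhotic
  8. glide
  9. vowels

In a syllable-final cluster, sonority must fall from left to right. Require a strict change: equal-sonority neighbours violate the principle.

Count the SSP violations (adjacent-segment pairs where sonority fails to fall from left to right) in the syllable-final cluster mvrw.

/m/ — nasal, sonority 5.
/v/ — voiced fricative, sonority 4.
/r/ — rhotic, sonority 7.
/w/ — glide, sonority 8.
/m/→/v/: 5→4 (falls) — ok.
/v/→/r/: 4→7 (does not fall) — violation.
/r/→/w/: 7→8 (does not fall) — violation.

2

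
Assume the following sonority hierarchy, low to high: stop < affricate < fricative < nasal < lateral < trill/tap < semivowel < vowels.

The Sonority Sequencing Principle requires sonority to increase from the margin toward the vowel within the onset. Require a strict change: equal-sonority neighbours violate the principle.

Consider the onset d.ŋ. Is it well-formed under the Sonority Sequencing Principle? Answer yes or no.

/d/ — stop, sonority 1.
/ŋ/ — nasal, sonority 4.
The profile 1-4 strictly rises, so the onset satisfies the SSP.

yes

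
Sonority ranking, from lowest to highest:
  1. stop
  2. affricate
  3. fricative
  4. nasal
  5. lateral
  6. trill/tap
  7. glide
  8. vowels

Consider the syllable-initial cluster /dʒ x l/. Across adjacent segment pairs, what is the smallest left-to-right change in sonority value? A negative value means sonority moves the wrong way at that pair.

/dʒ/ is an affricate (sonority 2).
/x/ is a fricative (sonority 3).
/l/ is a lateral (sonority 5).
/dʒ/→/x/: change +1.
/x/→/l/: change +2.
Minimum = 1.

1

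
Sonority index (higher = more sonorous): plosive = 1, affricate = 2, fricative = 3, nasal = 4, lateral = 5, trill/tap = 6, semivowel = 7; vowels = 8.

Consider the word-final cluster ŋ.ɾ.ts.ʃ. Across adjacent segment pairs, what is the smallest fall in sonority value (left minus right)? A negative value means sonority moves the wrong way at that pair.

/ŋ/ — nasal, sonority 4.
/ɾ/ — trill/tap, sonority 6.
/ts/ — affricate, sonority 2.
/ʃ/ — fricative, sonority 3.
/ŋ/→/ɾ/: change -2.
/ɾ/→/ts/: change +4.
/ts/→/ʃ/: change -1.
Minimum = -2.

-2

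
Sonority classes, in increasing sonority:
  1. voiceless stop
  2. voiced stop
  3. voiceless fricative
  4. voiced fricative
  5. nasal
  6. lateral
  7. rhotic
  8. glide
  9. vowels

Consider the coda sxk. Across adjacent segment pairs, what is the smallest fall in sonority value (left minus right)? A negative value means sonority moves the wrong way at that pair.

/s/ is a voiceless fricative (sonority 3).
/x/ is a voiceless fricative (sonority 3).
/k/ is a voiceless stop (sonority 1).
/s/→/x/: change +0.
/x/→/k/: change +2.
Minimum = 0.

0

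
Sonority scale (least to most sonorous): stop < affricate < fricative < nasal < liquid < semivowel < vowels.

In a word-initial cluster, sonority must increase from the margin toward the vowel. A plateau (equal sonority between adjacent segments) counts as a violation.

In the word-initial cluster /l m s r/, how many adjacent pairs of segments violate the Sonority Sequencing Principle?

/l/: liquid = 5.
/m/: nasal = 4.
/s/: fricative = 3.
/r/: liquid = 5.
/l/→/m/: 5→4 (does not rise) — violation.
/m/→/s/: 4→3 (does not rise) — violation.
/s/→/r/: 3→5 (rises) — ok.

2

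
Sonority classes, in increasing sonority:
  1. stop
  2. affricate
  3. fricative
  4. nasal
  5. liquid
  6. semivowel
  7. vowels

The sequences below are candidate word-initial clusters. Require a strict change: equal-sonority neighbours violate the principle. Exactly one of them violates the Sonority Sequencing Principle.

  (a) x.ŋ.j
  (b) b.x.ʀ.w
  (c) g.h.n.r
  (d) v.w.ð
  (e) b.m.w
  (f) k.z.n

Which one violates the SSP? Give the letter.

(a) sonority 3-4-6: well-formed.
(b) sonority 1-3-5-6: well-formed.
(c) sonority 1-3-4-5: well-formed.
(d) sonority 3-6-3: ill-formed.
(e) sonority 1-4-6: well-formed.
(f) sonority 1-3-4: well-formed.

d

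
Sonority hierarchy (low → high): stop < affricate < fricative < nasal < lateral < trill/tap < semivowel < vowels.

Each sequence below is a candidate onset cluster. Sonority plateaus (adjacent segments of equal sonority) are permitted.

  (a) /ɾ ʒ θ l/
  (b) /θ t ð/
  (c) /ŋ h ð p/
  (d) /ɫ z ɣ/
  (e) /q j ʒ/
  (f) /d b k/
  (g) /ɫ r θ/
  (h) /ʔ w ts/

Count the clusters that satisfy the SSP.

(a) 6-3-3-5 → violates
(b) 3-1-3 → violates
(c) 4-3-3-1 → violates
(d) 5-3-3 → violates
(e) 1-7-3 → violates
(f) 1-1-1 → obeys
(g) 5-6-3 → violates
(h) 1-7-2 → violates

1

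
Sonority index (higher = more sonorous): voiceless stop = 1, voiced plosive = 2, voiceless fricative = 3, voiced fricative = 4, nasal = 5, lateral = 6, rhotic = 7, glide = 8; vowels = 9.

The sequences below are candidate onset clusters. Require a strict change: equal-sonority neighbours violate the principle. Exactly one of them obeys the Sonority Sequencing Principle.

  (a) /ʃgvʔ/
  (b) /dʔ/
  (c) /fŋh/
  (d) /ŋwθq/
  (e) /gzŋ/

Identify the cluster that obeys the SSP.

e

(a) sonority 3-2-4-1: ill-formed.
(b) sonority 2-1: ill-formed.
(c) sonority 3-5-3: ill-formed.
(d) sonority 5-8-3-1: ill-formed.
(e) sonority 2-4-5: well-formed.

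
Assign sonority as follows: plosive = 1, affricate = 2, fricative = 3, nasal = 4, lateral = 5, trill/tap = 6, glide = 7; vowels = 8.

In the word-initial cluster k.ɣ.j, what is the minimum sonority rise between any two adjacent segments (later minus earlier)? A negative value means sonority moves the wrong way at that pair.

2

/k/ is a plosive (sonority 1).
/ɣ/ is a fricative (sonority 3).
/j/ is a glide (sonority 7).
/k/→/ɣ/: change +2.
/ɣ/→/j/: change +4.
Minimum = 2.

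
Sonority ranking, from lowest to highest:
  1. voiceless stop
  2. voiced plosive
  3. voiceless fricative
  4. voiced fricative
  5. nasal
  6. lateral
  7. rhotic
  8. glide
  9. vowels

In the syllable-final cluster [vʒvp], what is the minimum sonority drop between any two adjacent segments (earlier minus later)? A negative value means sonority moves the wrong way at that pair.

0

/v/ is a voiced fricative (sonority 4).
/ʒ/ is a voiced fricative (sonority 4).
/v/ is a voiced fricative (sonority 4).
/p/ is a voiceless stop (sonority 1).
/v/→/ʒ/: change +0.
/ʒ/→/v/: change +0.
/v/→/p/: change +3.
Minimum = 0.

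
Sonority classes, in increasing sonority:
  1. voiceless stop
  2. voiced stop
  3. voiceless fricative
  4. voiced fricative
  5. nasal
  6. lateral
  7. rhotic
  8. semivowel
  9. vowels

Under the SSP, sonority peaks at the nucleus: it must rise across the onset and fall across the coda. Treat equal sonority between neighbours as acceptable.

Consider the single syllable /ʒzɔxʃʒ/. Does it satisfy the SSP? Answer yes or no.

Onset: /ʒ/ is a voiced fricative (sonority 4), /z/ is a voiced fricative (sonority 4); then the nucleus /ɔ/ (sonority 9).
Onset profile 4-4-9 — rises to the nucleus.
Coda: /x/ is a voiceless fricative (sonority 3), /ʃ/ is a voiceless fricative (sonority 3), /ʒ/ is a voiced fricative (sonority 4).
Coda profile 9-3-3-4 — does not fall throughout.

no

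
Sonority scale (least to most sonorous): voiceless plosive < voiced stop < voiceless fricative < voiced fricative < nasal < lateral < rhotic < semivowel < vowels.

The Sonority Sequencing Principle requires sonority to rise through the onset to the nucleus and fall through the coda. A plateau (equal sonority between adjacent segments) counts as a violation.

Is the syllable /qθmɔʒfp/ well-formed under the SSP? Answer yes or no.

Onset: /q/ is a voiceless plosive (sonority 1), /θ/ is a voiceless fricative (sonority 3), /m/ is a nasal (sonority 5); then the nucleus /ɔ/ (sonority 9).
Onset profile 1-3-5-9 — rises to the nucleus.
Coda: /ʒ/ is a voiced fricative (sonority 4), /f/ is a voiceless fricative (sonority 3), /p/ is a voiceless plosive (sonority 1).
Coda profile 9-4-3-1 — falls from the nucleus.

yes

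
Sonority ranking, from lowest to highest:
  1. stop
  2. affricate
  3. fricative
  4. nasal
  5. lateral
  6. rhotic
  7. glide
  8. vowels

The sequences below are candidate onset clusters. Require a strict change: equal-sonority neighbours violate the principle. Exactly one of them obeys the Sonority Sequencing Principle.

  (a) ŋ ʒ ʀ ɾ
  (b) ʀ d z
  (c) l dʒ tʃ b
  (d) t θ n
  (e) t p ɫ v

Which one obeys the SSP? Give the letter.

(a) sonority 4-3-6-6: ill-formed.
(b) sonority 6-1-3: ill-formed.
(c) sonority 5-2-2-1: ill-formed.
(d) sonority 1-3-4: well-formed.
(e) sonority 1-1-5-3: ill-formed.

d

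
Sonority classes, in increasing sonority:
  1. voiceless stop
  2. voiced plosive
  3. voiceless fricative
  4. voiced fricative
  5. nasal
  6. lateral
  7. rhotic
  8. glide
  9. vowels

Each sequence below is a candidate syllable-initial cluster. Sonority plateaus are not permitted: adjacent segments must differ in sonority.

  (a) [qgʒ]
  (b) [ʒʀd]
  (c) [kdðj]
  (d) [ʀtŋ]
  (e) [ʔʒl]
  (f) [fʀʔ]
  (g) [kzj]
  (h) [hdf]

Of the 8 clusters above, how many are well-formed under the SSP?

4

(a) [qgʒ]: profile 1-2-4 — obeys.
(b) [ʒʀd]: profile 4-7-2 — violates.
(c) [kdðj]: profile 1-2-4-8 — obeys.
(d) [ʀtŋ]: profile 7-1-5 — violates.
(e) [ʔʒl]: profile 1-4-6 — obeys.
(f) [fʀʔ]: profile 3-7-1 — violates.
(g) [kzj]: profile 1-4-8 — obeys.
(h) [hdf]: profile 3-2-3 — violates.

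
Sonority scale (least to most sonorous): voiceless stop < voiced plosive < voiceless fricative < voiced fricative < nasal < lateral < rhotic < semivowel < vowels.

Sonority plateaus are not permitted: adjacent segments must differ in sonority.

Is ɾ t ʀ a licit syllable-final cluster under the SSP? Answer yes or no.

/ɾ/ — rhotic, sonority 7.
/t/ — voiceless stop, sonority 1.
/ʀ/ — rhotic, sonority 7.
The profile is 7-1-7. Between /t/ (1) and /ʀ/ (7) sonority does not fall, so the cluster violates the SSP.

no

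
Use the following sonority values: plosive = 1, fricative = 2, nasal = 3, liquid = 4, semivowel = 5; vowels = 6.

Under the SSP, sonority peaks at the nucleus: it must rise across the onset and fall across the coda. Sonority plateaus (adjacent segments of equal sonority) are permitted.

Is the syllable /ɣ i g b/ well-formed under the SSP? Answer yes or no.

yes

Onset: /ɣ/ is a fricative (sonority 2); then the nucleus /i/ (sonority 6).
Onset profile 2-6 — rises to the nucleus.
Coda: /g/ is a plosive (sonority 1), /b/ is a plosive (sonority 1).
Coda profile 6-1-1 — falls from the nucleus.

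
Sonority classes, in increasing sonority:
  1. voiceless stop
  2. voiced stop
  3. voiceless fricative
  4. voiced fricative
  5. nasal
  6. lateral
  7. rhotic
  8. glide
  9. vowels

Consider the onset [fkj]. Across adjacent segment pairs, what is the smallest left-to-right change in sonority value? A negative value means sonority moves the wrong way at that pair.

-2

/f/: voiceless fricative = 3.
/k/: voiceless stop = 1.
/j/: glide = 8.
/f/→/k/: change -2.
/k/→/j/: change +7.
Minimum = -2.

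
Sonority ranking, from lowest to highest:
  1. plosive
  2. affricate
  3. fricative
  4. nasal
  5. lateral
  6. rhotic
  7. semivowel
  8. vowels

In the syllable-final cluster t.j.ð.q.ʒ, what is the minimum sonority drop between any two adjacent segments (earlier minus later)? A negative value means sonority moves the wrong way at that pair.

/t/: plosive = 1.
/j/: semivowel = 7.
/ð/: fricative = 3.
/q/: plosive = 1.
/ʒ/: fricative = 3.
/t/→/j/: change -6.
/j/→/ð/: change +4.
/ð/→/q/: change +2.
/q/→/ʒ/: change -2.
Minimum = -6.

-6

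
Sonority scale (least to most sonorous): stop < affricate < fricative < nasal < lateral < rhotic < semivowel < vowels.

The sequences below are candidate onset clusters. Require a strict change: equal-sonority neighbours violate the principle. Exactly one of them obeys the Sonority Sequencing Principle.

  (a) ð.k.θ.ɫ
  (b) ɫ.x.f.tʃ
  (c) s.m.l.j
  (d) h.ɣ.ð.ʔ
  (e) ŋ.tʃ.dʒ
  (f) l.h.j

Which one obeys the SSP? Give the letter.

c

(a) 3-1-3-5 → violates
(b) 5-3-3-2 → violates
(c) 3-4-5-7 → obeys
(d) 3-3-3-1 → violates
(e) 4-2-2 → violates
(f) 5-3-7 → violates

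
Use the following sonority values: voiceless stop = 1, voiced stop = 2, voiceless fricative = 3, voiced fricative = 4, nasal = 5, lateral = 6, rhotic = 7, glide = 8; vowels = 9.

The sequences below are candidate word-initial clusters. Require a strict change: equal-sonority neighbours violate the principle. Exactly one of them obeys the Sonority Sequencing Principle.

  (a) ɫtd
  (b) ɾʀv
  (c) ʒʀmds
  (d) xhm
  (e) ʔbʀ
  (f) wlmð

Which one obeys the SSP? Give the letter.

(a) sonority 6-1-2: ill-formed.
(b) sonority 7-7-4: ill-formed.
(c) sonority 4-7-5-2-3: ill-formed.
(d) sonority 3-3-5: ill-formed.
(e) sonority 1-2-7: well-formed.
(f) sonority 8-6-5-4: ill-formed.

e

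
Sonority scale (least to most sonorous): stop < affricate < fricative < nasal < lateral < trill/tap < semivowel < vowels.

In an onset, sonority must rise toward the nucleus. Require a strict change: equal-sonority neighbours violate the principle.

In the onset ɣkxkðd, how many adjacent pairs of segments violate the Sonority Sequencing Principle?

/ɣ/: fricative = 3.
/k/: stop = 1.
/x/: fricative = 3.
/k/: stop = 1.
/ð/: fricative = 3.
/d/: stop = 1.
/ɣ/→/k/: 3→1 (does not rise) — violation.
/k/→/x/: 1→3 (rises) — ok.
/x/→/k/: 3→1 (does not rise) — violation.
/k/→/ð/: 1→3 (rises) — ok.
/ð/→/d/: 3→1 (does not rise) — violation.

3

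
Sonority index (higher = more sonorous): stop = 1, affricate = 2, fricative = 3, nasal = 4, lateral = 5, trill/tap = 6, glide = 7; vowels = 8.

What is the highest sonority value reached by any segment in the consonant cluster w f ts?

7

/w/ is a glide (sonority 7).
/f/ is a fricative (sonority 3).
/ts/ is an affricate (sonority 2).
The maximum is 7.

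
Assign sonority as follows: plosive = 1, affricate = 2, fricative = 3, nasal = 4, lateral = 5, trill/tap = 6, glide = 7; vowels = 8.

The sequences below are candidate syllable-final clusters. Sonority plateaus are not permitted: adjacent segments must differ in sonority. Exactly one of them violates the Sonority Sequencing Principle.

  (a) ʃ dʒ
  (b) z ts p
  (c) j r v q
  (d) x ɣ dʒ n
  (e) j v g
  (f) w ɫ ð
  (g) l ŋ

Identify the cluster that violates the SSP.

(a) sonority 3-2: well-formed.
(b) sonority 3-2-1: well-formed.
(c) sonority 7-6-3-1: well-formed.
(d) sonority 3-3-2-4: ill-formed.
(e) sonority 7-3-1: well-formed.
(f) sonority 7-5-3: well-formed.
(g) sonority 5-4: well-formed.

d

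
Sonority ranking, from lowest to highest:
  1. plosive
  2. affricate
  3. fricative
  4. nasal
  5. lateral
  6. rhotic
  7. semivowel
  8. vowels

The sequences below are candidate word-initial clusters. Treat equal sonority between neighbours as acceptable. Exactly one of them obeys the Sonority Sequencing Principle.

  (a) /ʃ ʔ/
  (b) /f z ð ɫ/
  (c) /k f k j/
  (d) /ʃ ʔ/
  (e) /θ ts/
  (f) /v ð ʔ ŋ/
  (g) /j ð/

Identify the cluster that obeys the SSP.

b

(a) 3-1 → violates
(b) 3-3-3-5 → obeys
(c) 1-3-1-7 → violates
(d) 3-1 → violates
(e) 3-2 → violates
(f) 3-3-1-4 → violates
(g) 7-3 → violates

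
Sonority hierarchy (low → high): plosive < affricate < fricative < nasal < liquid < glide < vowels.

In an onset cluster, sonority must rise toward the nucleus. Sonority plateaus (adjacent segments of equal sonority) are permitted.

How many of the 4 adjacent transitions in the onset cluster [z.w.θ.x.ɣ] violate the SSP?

/z/: fricative = 3.
/w/: glide = 6.
/θ/: fricative = 3.
/x/: fricative = 3.
/ɣ/: fricative = 3.
/z/→/w/: 3→6 (rises) — ok.
/w/→/θ/: 6→3 (does not rise) — violation.
/θ/→/x/: 3→3 (plateau, allowed) — ok.
/x/→/ɣ/: 3→3 (plateau, allowed) — ok.

1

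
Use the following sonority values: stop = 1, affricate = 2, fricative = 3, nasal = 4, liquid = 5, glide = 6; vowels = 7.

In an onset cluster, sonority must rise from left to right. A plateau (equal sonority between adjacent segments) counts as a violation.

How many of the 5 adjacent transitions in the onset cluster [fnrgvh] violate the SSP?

2

/f/ — fricative, sonority 3.
/n/ — nasal, sonority 4.
/r/ — liquid, sonority 5.
/g/ — stop, sonority 1.
/v/ — fricative, sonority 3.
/h/ — fricative, sonority 3.
/f/→/n/: 3→4 (rises) — ok.
/n/→/r/: 4→5 (rises) — ok.
/r/→/g/: 5→1 (does not rise) — violation.
/g/→/v/: 1→3 (rises) — ok.
/v/→/h/: 3→3 (plateau) — violation.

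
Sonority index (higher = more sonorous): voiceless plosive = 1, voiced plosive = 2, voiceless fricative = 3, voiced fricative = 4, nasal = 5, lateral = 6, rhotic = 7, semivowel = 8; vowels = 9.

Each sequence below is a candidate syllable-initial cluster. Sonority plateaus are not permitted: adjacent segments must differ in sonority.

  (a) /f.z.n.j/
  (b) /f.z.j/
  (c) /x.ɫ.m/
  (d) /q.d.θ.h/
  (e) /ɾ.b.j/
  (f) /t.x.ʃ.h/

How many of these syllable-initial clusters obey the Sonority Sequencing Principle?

(a) /f.z.n.j/: profile 3-4-5-8 — obeys.
(b) /f.z.j/: profile 3-4-8 — obeys.
(c) /x.ɫ.m/: profile 3-6-5 — violates.
(d) /q.d.θ.h/: profile 1-2-3-3 — violates.
(e) /ɾ.b.j/: profile 7-2-8 — violates.
(f) /t.x.ʃ.h/: profile 1-3-3-3 — violates.

2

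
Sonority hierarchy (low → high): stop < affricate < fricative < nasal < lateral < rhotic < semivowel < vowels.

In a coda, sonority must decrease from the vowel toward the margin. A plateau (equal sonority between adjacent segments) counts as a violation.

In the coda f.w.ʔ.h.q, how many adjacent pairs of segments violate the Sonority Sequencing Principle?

/f/: fricative = 3.
/w/: semivowel = 7.
/ʔ/: stop = 1.
/h/: fricative = 3.
/q/: stop = 1.
/f/→/w/: 3→7 (does not fall) — violation.
/w/→/ʔ/: 7→1 (falls) — ok.
/ʔ/→/h/: 1→3 (does not fall) — violation.
/h/→/q/: 3→1 (falls) — ok.

2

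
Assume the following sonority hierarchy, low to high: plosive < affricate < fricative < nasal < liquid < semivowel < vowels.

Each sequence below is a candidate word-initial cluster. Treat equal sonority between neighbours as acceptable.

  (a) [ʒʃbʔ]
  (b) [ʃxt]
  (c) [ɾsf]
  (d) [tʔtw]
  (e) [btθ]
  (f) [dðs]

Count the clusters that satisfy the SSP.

(a) [ʒʃbʔ]: profile 3-3-1-1 — violates.
(b) [ʃxt]: profile 3-3-1 — violates.
(c) [ɾsf]: profile 5-3-3 — violates.
(d) [tʔtw]: profile 1-1-1-6 — obeys.
(e) [btθ]: profile 1-1-3 — obeys.
(f) [dðs]: profile 1-3-3 — obeys.

3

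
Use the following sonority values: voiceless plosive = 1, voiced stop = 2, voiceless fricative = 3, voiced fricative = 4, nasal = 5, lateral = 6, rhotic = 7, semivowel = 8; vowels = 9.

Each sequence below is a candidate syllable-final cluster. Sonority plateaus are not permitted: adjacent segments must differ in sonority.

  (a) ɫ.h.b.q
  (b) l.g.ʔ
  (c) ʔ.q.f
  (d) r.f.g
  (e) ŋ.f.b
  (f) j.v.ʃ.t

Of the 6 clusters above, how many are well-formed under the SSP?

5

(a) sonority 6-3-2-1: well-formed.
(b) sonority 6-2-1: well-formed.
(c) sonority 1-1-3: ill-formed.
(d) sonority 7-3-2: well-formed.
(e) sonority 5-3-2: well-formed.
(f) sonority 8-4-3-1: well-formed.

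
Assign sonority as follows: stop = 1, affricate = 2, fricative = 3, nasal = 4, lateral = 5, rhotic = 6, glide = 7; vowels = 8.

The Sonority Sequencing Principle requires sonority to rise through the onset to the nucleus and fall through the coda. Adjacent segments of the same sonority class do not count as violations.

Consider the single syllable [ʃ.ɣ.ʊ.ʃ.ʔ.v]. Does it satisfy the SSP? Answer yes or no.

Onset: /ʃ/ is a fricative (sonority 3), /ɣ/ is a fricative (sonority 3); then the nucleus /ʊ/ (sonority 8).
Onset profile 3-3-8 — rises to the nucleus.
Coda: /ʃ/ is a fricative (sonority 3), /ʔ/ is a stop (sonority 1), /v/ is a fricative (sonority 3).
Coda profile 8-3-1-3 — does not fall throughout.

no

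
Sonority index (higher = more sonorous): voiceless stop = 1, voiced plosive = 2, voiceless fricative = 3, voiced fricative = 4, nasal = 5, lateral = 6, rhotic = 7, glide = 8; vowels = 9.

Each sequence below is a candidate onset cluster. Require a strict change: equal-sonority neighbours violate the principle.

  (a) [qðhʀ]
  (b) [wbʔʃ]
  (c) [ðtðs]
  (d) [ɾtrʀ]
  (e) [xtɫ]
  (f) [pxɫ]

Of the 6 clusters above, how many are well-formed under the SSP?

1

(a) sonority 1-4-3-7: ill-formed.
(b) sonority 8-2-1-3: ill-formed.
(c) sonority 4-1-4-3: ill-formed.
(d) sonority 7-1-7-7: ill-formed.
(e) sonority 3-1-6: ill-formed.
(f) sonority 1-3-6: well-formed.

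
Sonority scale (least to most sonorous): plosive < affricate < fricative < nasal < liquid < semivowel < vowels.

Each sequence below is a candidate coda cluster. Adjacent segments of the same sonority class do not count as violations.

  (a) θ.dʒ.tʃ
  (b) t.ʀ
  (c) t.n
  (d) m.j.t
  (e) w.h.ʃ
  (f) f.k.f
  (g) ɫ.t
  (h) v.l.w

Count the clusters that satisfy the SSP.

(a) θ.dʒ.tʃ: profile 3-2-2 — obeys.
(b) t.ʀ: profile 1-5 — violates.
(c) t.n: profile 1-4 — violates.
(d) m.j.t: profile 4-6-1 — violates.
(e) w.h.ʃ: profile 6-3-3 — obeys.
(f) f.k.f: profile 3-1-3 — violates.
(g) ɫ.t: profile 5-1 — obeys.
(h) v.l.w: profile 3-5-6 — violates.

3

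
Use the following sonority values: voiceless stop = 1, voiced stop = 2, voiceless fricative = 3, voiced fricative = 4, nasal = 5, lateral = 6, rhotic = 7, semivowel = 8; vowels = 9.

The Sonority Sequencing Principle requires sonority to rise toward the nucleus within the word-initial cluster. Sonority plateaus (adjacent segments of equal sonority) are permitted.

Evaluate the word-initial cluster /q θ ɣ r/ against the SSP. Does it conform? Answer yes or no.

/q/: voiceless stop = 1.
/θ/: voiceless fricative = 3.
/ɣ/: voiced fricative = 4.
/r/: rhotic = 7.
The profile 1-3-4-7 strictly rises, so the word-initial cluster satisfies the SSP.

yes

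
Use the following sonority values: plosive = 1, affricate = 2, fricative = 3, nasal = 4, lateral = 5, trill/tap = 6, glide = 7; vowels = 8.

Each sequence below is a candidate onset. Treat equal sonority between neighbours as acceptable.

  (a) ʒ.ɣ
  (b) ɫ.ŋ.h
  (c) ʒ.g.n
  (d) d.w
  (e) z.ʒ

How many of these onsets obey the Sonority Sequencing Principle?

(a) 3-3 → obeys
(b) 5-4-3 → violates
(c) 3-1-4 → violates
(d) 1-7 → obeys
(e) 3-3 → obeys

3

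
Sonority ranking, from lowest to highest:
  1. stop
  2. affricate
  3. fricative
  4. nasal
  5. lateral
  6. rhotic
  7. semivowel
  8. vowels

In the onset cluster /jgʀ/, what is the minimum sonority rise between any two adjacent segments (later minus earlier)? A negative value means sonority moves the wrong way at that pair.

-6

/j/: semivowel = 7.
/g/: stop = 1.
/ʀ/: rhotic = 6.
/j/→/g/: change -6.
/g/→/ʀ/: change +5.
Minimum = -6.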